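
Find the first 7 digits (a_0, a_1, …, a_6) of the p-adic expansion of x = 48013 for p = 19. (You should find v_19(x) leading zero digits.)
(a_0, …, a_6) = (0, 0, 0, 7, 0, 0, 0)

v_19(48013) = 3, so a_0 = ... = a_2 = 0. Factor out: x = 19^3 · u with u = 7 a unit in ℤ_19. Expand u iteratively via a_{v+i} = u_i mod 19, u_{i+1} = (u_i − a_{v+i})/19:
  u_0 = 7;  a_3 = 7;  u_1 = (u_0 − 7)/19 = 0
  u_1 = 0;  a_4 = 0;  u_2 = (u_1 − 0)/19 = 0
  u_2 = 0;  a_5 = 0;  u_3 = (u_2 − 0)/19 = 0
  u_3 = 0;  a_6 = 0;  u_4 = (u_3 − 0)/19 = 0
Digits: (0, 0, 0, 7, 0, 0, 0).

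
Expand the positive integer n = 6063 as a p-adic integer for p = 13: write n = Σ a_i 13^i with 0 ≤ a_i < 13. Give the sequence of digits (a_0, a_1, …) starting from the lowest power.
(a_0, a_1, …) = (5, 11, 9, 2)

Repeated division by 13 gives the digits low-to-high: 6063 = 5 + 11·13^1 + 9·13^2 + 2·13^3. Digit sequence: (5, 11, 9, 2).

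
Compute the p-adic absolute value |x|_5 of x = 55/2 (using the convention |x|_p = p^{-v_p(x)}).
|55/2|_5 = 1/5

Step 1 — compute v_5(x) by factoring powers of 5 out of the numerator and denominator: v_5(55/2) = 1. Step 2 — apply |x|_p = p^{-v_p(x)} = 5^{-1} = 1/5.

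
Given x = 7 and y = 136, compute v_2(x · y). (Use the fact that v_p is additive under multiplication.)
v_2(952) = 3

v_p(x) = 0 (factor: 7 = 2^0 · 7); v_p(y) = 3 (factor: 136 = 2^3 · 17). Additivity: v_p(xy) = v_p(x) + v_p(y) = 0 + 3 = 3. (Direct check: xy = 952 = 2^3 · (119).)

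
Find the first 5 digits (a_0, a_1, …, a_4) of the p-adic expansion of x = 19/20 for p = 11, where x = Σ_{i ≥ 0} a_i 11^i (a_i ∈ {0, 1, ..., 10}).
(a_0, …, a_4) = (7, 0, 6, 0, 6)

v_11(19/20) = 0 (numerator and denominator both coprime to 11), so x ∈ ℤ_11^×. Compute digits iteratively via a_i = x_i mod 11, x_{i+1} = (x_i − a_i)/11, with x_0 = x:
  x_0 = 19/20;  a_0 = 7;  x_1 = (x_0 − 7)/11 = -11/20
  x_1 = -11/20;  a_1 = 0;  x_2 = (x_1 − 0)/11 = -1/20
  x_2 = -1/20;  a_2 = 6;  x_3 = (x_2 − 6)/11 = -11/20
  x_3 = -11/20;  a_3 = 0;  x_4 = (x_3 − 0)/11 = -1/20
  x_4 = -1/20;  a_4 = 6;  x_5 = (x_4 − 6)/11 = -11/20
Digits: (7, 0, 6, 0, 6).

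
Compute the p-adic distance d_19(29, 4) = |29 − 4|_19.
d_19(29, 4) = 1

Step 1 — x − y = 29 − 4 = 25. Step 2 — v_19(25) = 0 (factor: 25 = (19^0 · 25); the sign does not affect v_p). Step 3 — |x − y|_19 = 19^{0} = 1.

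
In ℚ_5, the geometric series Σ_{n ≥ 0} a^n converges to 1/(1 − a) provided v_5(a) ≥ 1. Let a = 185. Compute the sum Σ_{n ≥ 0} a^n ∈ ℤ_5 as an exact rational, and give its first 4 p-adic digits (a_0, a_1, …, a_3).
Σ a^n = 1/(1 − a) = -1/184;  first 4 digits = (1, 2, 1, 3)

v_5(a) = 1 ≥ 1, so the series converges in ℤ_5 to 1/(1 − a) = 1/(1 − 185) = -1/184. Expand this rational in ℤ_5: compute digits iteratively via d_i = x_i mod 5, x_{i+1} = (x_i − d_i)/5. The first 4 digits are (1, 2, 1, 3).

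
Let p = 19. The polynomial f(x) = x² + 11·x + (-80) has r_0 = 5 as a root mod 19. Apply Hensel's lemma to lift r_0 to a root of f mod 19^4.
r_3 = 5 (mod 130321)

Hensel: r_{i+1} = r_i − f(r_i)·(f′(r_i))^{-1} mod 19^{i+2}, f′(x) = 2x + 11. Iterate:
  r_0 = 5 (mod 19)
  r_1 = 5 (mod 361)
  r_2 = 5 (mod 6859)
  r_3 = 5 (mod 130321)
Final: r = 5 satisfies f(r) ≡ 0 mod 19^4.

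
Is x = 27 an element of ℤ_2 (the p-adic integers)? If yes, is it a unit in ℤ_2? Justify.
x ∈ ℤ_2^× (unit); v_2(x) = 0

ℤ_2 = {x ∈ ℚ_2 : v_2(x) ≥ 0} and ℤ_2^× = {x ∈ ℤ_2 : v_2(x) = 0}. Here v_2(27) = v_2(num) − v_2(den) = 0; compare against these criteria.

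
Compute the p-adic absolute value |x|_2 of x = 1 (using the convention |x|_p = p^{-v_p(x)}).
|1|_2 = 1

Step 1 — compute v_2(x) by factoring powers of 2 out of the numerator and denominator: v_2(1) = 0. Step 2 — apply |x|_p = p^{-v_p(x)} = 2^{0} = 1.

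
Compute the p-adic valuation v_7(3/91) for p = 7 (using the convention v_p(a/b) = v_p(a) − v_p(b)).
v_7(3/91) = -1

Factor powers of 7 from the numerator and denominator of the reduced fraction: 3 = 7^0 · 3 and 91 = 7^1 · 13. Apply v_p(a/b) = v_p(a) − v_p(b): v_7(3/91) = 0 − 1 = -1.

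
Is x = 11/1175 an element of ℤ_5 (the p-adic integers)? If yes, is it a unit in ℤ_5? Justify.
x ∉ ℤ_5 (v_5(x) = -2 < 0)

ℤ_5 = {x ∈ ℚ_5 : v_5(x) ≥ 0} and ℤ_5^× = {x ∈ ℤ_5 : v_5(x) = 0}. Here v_5(11/1175) = v_5(num) − v_5(den) = -2; compare against these criteria.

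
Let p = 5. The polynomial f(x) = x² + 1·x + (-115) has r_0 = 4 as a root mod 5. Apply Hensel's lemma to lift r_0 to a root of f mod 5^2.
r_1 = 9 (mod 25)

Hensel: r_{i+1} = r_i − f(r_i)·(f′(r_i))^{-1} mod 5^{i+2}, f′(x) = 2x + 1. Iterate:
  r_0 = 4 (mod 5)
  r_1 = 9 (mod 25)
Final: r = 9 satisfies f(r) ≡ 0 mod 5^2.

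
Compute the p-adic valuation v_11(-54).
v_11(-54) = 0

v_11(n) is the largest exponent k such that 11^k divides n. Factor out: -54 = -11^0 · 54. (Sign doesn't affect v_p.) So v_11(-54) = 0.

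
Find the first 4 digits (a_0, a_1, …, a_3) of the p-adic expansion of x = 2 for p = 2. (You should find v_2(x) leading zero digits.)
(a_0, …, a_3) = (0, 1, 0, 0)

v_2(2) = 1, so a_0 = ... = a_0 = 0. Factor out: x = 2^1 · u with u = 1 a unit in ℤ_2. Expand u iteratively via a_{v+i} = u_i mod 2, u_{i+1} = (u_i − a_{v+i})/2:
  u_0 = 1;  a_1 = 1;  u_1 = (u_0 − 1)/2 = 0
  u_1 = 0;  a_2 = 0;  u_2 = (u_1 − 0)/2 = 0
  u_2 = 0;  a_3 = 0;  u_3 = (u_2 − 0)/2 = 0
Digits: (0, 1, 0, 0).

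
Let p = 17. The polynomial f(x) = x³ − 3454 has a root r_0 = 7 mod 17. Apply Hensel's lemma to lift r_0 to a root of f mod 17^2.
r_1 = 211 (mod 289)

Hensel: r_{i+1} = r_i − f(r_i)/f′(r_i) mod 17^{i+2}, where f′(x) = 3x². Iterate:
  r_0 = 7 (mod 17)
  r_1 = 211 (mod 289)
Final: r = 211 with f(r) ≡ 0 mod 17^2.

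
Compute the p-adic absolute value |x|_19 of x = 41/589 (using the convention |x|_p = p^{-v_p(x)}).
|41/589|_19 = 19

Step 1 — compute v_19(x) by factoring powers of 19 out of the numerator and denominator: v_19(41/589) = -1. Step 2 — apply |x|_p = p^{-v_p(x)} = 19^{1} = 19.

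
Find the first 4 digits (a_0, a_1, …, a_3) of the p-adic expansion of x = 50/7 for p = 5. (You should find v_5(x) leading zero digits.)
(a_0, …, a_3) = (0, 0, 1, 2)

v_5(50/7) = 2, so a_0 = ... = a_1 = 0. Factor out: x = 5^2 · u with u = 2/7 a unit in ℤ_5. Expand u iteratively via a_{v+i} = u_i mod 5, u_{i+1} = (u_i − a_{v+i})/5:
  u_0 = 2/7;  a_2 = 1;  u_1 = (u_0 − 1)/5 = -1/7
  u_1 = -1/7;  a_3 = 2;  u_2 = (u_1 − 2)/5 = -3/7
Digits: (0, 0, 1, 2).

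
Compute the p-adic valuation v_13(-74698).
v_13(-74698) = 3

v_13(n) is the largest exponent k such that 13^k divides n. Factor out: -74698 = -13^3 · 34. (Sign doesn't affect v_p.) So v_13(-74698) = 3.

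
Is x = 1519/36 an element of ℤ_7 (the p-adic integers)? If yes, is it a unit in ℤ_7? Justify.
x ∈ ℤ_7 but not a unit; v_7(x) = 2 > 0

ℤ_7 = {x ∈ ℚ_7 : v_7(x) ≥ 0} and ℤ_7^× = {x ∈ ℤ_7 : v_7(x) = 0}. Here v_7(1519/36) = v_7(num) − v_7(den) = 2; compare against these criteria.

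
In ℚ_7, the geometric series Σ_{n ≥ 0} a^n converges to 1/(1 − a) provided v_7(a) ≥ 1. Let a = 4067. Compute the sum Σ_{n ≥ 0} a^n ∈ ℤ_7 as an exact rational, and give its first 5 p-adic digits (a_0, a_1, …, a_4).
Σ a^n = 1/(1 − a) = -1/4066;  first 5 digits = (1, 0, 6, 4, 2)

v_7(a) = 2 ≥ 1, so the series converges in ℤ_7 to 1/(1 − a) = 1/(1 − 4067) = -1/4066. Expand this rational in ℤ_7: compute digits iteratively via d_i = x_i mod 7, x_{i+1} = (x_i − d_i)/7. The first 5 digits are (1, 0, 6, 4, 2).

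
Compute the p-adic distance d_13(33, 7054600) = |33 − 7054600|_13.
d_13(33, 7054600) = 1/371293

Step 1 — x − y = 33 − 7054600 = -7054567. Step 2 — v_13(-7054567) = 5 (factor: -7054567 = −(13^5 · 19); the sign does not affect v_p). Step 3 — |x − y|_13 = 13^{-5} = 1/371293.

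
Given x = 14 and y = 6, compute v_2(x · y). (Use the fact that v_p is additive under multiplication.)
v_2(84) = 2

v_p(x) = 1 (factor: 14 = 2^1 · 7); v_p(y) = 1 (factor: 6 = 2^1 · 3). Additivity: v_p(xy) = v_p(x) + v_p(y) = 1 + 1 = 2. (Direct check: xy = 84 = 2^2 · (21).)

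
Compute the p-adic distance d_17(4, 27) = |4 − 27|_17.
d_17(4, 27) = 1

Step 1 — x − y = 4 − 27 = -23. Step 2 — v_17(-23) = 0 (factor: -23 = −(17^0 · 23); the sign does not affect v_p). Step 3 — |x − y|_17 = 17^{0} = 1.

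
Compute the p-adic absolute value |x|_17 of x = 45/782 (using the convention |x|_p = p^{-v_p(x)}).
|45/782|_17 = 17

Step 1 — compute v_17(x) by factoring powers of 17 out of the numerator and denominator: v_17(45/782) = -1. Step 2 — apply |x|_p = p^{-v_p(x)} = 17^{1} = 17.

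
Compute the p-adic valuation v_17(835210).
v_17(835210) = 4

v_17(n) is the largest exponent k such that 17^k divides n. Factor out: 835210 = 17^4 · 10. (Sign doesn't affect v_p.) So v_17(835210) = 4.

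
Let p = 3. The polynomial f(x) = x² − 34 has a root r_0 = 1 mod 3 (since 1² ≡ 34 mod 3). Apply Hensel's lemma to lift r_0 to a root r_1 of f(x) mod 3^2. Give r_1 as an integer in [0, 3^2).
r_1 = 4 (mod 9)

Hensel's recurrence: r_{i+1} = r_i − f(r_i)·(f′(r_i))^{-1} mod 3^{i+2}, with f′(x) = 2x. Iterate:
  r_0 = 1 (mod 3)
  r_1 = 4 (mod 9)
Final: r_1 = 4, and one checks f(r_1) ≡ 0 mod 3^2.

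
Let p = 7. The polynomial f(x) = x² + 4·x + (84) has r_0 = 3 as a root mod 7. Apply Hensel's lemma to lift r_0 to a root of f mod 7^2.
r_1 = 17 (mod 49)

Hensel: r_{i+1} = r_i − f(r_i)·(f′(r_i))^{-1} mod 7^{i+2}, f′(x) = 2x + 4. Iterate:
  r_0 = 3 (mod 7)
  r_1 = 17 (mod 49)
Final: r = 17 satisfies f(r) ≡ 0 mod 7^2.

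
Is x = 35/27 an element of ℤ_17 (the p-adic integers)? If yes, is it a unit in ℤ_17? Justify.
x ∈ ℤ_17^× (unit); v_17(x) = 0

ℤ_17 = {x ∈ ℚ_17 : v_17(x) ≥ 0} and ℤ_17^× = {x ∈ ℤ_17 : v_17(x) = 0}. Here v_17(35/27) = v_17(num) − v_17(den) = 0; compare against these criteria.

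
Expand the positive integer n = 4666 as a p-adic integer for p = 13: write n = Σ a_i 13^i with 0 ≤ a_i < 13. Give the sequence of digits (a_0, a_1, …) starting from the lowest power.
(a_0, a_1, …) = (12, 7, 1, 2)

Repeated division by 13 gives the digits low-to-high: 4666 = 12 + 7·13^1 + 1·13^2 + 2·13^3. Digit sequence: (12, 7, 1, 2).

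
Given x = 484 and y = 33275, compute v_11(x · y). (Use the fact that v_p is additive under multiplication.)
v_11(16105100) = 5

v_p(x) = 2 (factor: 484 = 11^2 · 4); v_p(y) = 3 (factor: 33275 = 11^3 · 25). Additivity: v_p(xy) = v_p(x) + v_p(y) = 2 + 3 = 5. (Direct check: xy = 16105100 = 11^5 · (100).)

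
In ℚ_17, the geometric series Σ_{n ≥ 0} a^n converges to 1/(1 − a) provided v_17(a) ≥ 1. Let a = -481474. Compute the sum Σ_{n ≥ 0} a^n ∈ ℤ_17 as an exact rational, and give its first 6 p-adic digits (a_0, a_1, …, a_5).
Σ a^n = 1/(1 − a) = 1/481475;  first 6 digits = (1, 0, 0, 4, 11, 16)

v_17(a) = 3 ≥ 1, so the series converges in ℤ_17 to 1/(1 − a) = 1/(1 − (-481474)) = 1/481475. Expand this rational in ℤ_17: compute digits iteratively via d_i = x_i mod 17, x_{i+1} = (x_i − d_i)/17. The first 6 digits are (1, 0, 0, 4, 11, 16).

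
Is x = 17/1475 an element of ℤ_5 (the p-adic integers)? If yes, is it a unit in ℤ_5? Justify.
x ∉ ℤ_5 (v_5(x) = -2 < 0)

ℤ_5 = {x ∈ ℚ_5 : v_5(x) ≥ 0} and ℤ_5^× = {x ∈ ℤ_5 : v_5(x) = 0}. Here v_5(17/1475) = v_5(num) − v_5(den) = -2; compare against these criteria.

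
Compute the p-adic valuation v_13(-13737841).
v_13(-13737841) = 5

v_13(n) is the largest exponent k such that 13^k divides n. Factor out: -13737841 = -13^5 · 37. (Sign doesn't affect v_p.) So v_13(-13737841) = 5.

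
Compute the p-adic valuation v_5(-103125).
v_5(-103125) = 5

v_5(n) is the largest exponent k such that 5^k divides n. Factor out: -103125 = -5^5 · 33. (Sign doesn't affect v_p.) So v_5(-103125) = 5.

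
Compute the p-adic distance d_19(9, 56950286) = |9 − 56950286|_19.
d_19(9, 56950286) = 1/2476099

Step 1 — x − y = 9 − 56950286 = -56950277. Step 2 — v_19(-56950277) = 5 (factor: -56950277 = −(19^5 · 23); the sign does not affect v_p). Step 3 — |x − y|_19 = 19^{-5} = 1/2476099.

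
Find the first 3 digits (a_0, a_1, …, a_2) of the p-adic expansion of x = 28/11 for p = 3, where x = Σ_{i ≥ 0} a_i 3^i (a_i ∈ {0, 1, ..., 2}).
(a_0, …, a_2) = (2, 1, 0)

v_3(28/11) = 0 (numerator and denominator both coprime to 3), so x ∈ ℤ_3^×. Compute digits iteratively via a_i = x_i mod 3, x_{i+1} = (x_i − a_i)/3, with x_0 = x:
  x_0 = 28/11;  a_0 = 2;  x_1 = (x_0 − 2)/3 = 2/11
  x_1 = 2/11;  a_1 = 1;  x_2 = (x_1 − 1)/3 = -3/11
  x_2 = -3/11;  a_2 = 0;  x_3 = (x_2 − 0)/3 = -1/11
Digits: (2, 1, 0).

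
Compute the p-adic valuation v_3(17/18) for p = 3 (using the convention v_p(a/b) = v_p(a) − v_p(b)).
v_3(17/18) = -2

Factor powers of 3 from the numerator and denominator of the reduced fraction: 17 = 3^0 · 17 and 18 = 3^2 · 2. Apply v_p(a/b) = v_p(a) − v_p(b): v_3(17/18) = 0 − 2 = -2.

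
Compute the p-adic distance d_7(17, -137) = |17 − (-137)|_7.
d_7(17, -137) = 1/7

Step 1 — x − y = 17 − (-137) = 154. Step 2 — v_7(154) = 1 (factor: 154 = (7^1 · 22); the sign does not affect v_p). Step 3 — |x − y|_7 = 7^{-1} = 1/7.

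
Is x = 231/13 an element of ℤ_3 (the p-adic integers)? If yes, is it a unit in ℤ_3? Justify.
x ∈ ℤ_3 but not a unit; v_3(x) = 1 > 0

ℤ_3 = {x ∈ ℚ_3 : v_3(x) ≥ 0} and ℤ_3^× = {x ∈ ℤ_3 : v_3(x) = 0}. Here v_3(231/13) = v_3(num) − v_3(den) = 1; compare against these criteria.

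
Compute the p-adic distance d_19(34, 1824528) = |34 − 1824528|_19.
d_19(34, 1824528) = 1/130321

Step 1 — x − y = 34 − 1824528 = -1824494. Step 2 — v_19(-1824494) = 4 (factor: -1824494 = −(19^4 · 14); the sign does not affect v_p). Step 3 — |x − y|_19 = 19^{-4} = 1/130321.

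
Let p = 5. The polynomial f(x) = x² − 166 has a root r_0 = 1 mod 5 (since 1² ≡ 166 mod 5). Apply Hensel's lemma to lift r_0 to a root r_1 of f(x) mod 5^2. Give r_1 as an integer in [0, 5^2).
r_1 = 21 (mod 25)

Hensel's recurrence: r_{i+1} = r_i − f(r_i)·(f′(r_i))^{-1} mod 5^{i+2}, with f′(x) = 2x. Iterate:
  r_0 = 1 (mod 5)
  r_1 = 21 (mod 25)
Final: r_1 = 21, and one checks f(r_1) ≡ 0 mod 5^2.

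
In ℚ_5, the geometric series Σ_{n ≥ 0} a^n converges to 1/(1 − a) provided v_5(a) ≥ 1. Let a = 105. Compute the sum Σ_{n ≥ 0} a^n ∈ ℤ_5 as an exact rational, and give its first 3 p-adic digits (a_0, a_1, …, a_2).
Σ a^n = 1/(1 − a) = -1/104;  first 3 digits = (1, 1, 0)

v_5(a) = 1 ≥ 1, so the series converges in ℤ_5 to 1/(1 − a) = 1/(1 − 105) = -1/104. Expand this rational in ℤ_5: compute digits iteratively via d_i = x_i mod 5, x_{i+1} = (x_i − d_i)/5. The first 3 digits are (1, 1, 0).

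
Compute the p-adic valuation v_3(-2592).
v_3(-2592) = 4

v_3(n) is the largest exponent k such that 3^k divides n. Factor out: -2592 = -3^4 · 32. (Sign doesn't affect v_p.) So v_3(-2592) = 4.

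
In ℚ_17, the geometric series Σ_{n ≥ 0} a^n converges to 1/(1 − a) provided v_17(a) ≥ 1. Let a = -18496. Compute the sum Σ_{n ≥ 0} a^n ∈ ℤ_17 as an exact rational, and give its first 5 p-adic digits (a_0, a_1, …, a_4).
Σ a^n = 1/(1 − a) = 1/18497;  first 5 digits = (1, 0, 4, 13, 15)

v_17(a) = 2 ≥ 1, so the series converges in ℤ_17 to 1/(1 − a) = 1/(1 − (-18496)) = 1/18497. Expand this rational in ℤ_17: compute digits iteratively via d_i = x_i mod 17, x_{i+1} = (x_i − d_i)/17. The first 5 digits are (1, 0, 4, 13, 15).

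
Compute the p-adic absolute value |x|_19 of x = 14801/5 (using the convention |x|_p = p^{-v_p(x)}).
|14801/5|_19 = 1/361

Step 1 — compute v_19(x) by factoring powers of 19 out of the numerator and denominator: v_19(14801/5) = 2. Step 2 — apply |x|_p = p^{-v_p(x)} = 19^{-2} = 1/361.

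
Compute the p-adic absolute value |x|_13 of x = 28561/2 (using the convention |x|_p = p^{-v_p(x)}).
|28561/2|_13 = 1/28561

Step 1 — compute v_13(x) by factoring powers of 13 out of the numerator and denominator: v_13(28561/2) = 4. Step 2 — apply |x|_p = p^{-v_p(x)} = 13^{-4} = 1/28561.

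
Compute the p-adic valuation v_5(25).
v_5(25) = 2

v_5(n) is the largest exponent k such that 5^k divides n. Factor out: 25 = 5^2 · 1. (Sign doesn't affect v_p.) So v_5(25) = 2.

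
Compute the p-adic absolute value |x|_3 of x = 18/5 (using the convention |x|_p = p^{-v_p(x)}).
|18/5|_3 = 1/9

Step 1 — compute v_3(x) by factoring powers of 3 out of the numerator and denominator: v_3(18/5) = 2. Step 2 — apply |x|_p = p^{-v_p(x)} = 3^{-2} = 1/9.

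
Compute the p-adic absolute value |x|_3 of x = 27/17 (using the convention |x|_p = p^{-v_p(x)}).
|27/17|_3 = 1/27

Step 1 — compute v_3(x) by factoring powers of 3 out of the numerator and denominator: v_3(27/17) = 3. Step 2 — apply |x|_p = p^{-v_p(x)} = 3^{-3} = 1/27.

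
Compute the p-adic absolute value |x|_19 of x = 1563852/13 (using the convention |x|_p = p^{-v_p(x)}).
|1563852/13|_19 = 1/130321

Step 1 — compute v_19(x) by factoring powers of 19 out of the numerator and denominator: v_19(1563852/13) = 4. Step 2 — apply |x|_p = p^{-v_p(x)} = 19^{-4} = 1/130321.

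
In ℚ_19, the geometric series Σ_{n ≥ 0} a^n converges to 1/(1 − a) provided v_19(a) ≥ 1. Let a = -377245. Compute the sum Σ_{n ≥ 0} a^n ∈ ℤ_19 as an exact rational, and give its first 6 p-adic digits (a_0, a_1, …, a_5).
Σ a^n = 1/(1 − a) = 1/377246;  first 6 digits = (1, 0, 0, 2, 16, 18)

v_19(a) = 3 ≥ 1, so the series converges in ℤ_19 to 1/(1 − a) = 1/(1 − (-377245)) = 1/377246. Expand this rational in ℤ_19: compute digits iteratively via d_i = x_i mod 19, x_{i+1} = (x_i − d_i)/19. The first 6 digits are (1, 0, 0, 2, 16, 18).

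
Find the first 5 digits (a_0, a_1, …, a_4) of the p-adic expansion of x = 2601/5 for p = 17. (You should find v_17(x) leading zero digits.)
(a_0, …, a_4) = (0, 0, 12, 13, 6)

v_17(2601/5) = 2, so a_0 = ... = a_1 = 0. Factor out: x = 17^2 · u with u = 9/5 a unit in ℤ_17. Expand u iteratively via a_{v+i} = u_i mod 17, u_{i+1} = (u_i − a_{v+i})/17:
  u_0 = 9/5;  a_2 = 12;  u_1 = (u_0 − 12)/17 = -3/5
  u_1 = -3/5;  a_3 = 13;  u_2 = (u_1 − 13)/17 = -4/5
  u_2 = -4/5;  a_4 = 6;  u_3 = (u_2 − 6)/17 = -2/5
Digits: (0, 0, 12, 13, 6).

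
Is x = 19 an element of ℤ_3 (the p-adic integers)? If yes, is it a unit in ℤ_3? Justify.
x ∈ ℤ_3^× (unit); v_3(x) = 0

ℤ_3 = {x ∈ ℚ_3 : v_3(x) ≥ 0} and ℤ_3^× = {x ∈ ℤ_3 : v_3(x) = 0}. Here v_3(19) = v_3(num) − v_3(den) = 0; compare against these criteria.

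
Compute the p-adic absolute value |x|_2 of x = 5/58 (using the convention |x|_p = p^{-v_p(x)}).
|5/58|_2 = 2

Step 1 — compute v_2(x) by factoring powers of 2 out of the numerator and denominator: v_2(5/58) = -1. Step 2 — apply |x|_p = p^{-v_p(x)} = 2^{1} = 2.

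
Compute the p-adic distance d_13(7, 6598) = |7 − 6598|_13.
d_13(7, 6598) = 1/2197

Step 1 — x − y = 7 − 6598 = -6591. Step 2 — v_13(-6591) = 3 (factor: -6591 = −(13^3 · 3); the sign does not affect v_p). Step 3 — |x − y|_13 = 13^{-3} = 1/2197.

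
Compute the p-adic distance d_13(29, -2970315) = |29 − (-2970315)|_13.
d_13(29, -2970315) = 1/371293

Step 1 — x − y = 29 − (-2970315) = 2970344. Step 2 — v_13(2970344) = 5 (factor: 2970344 = (13^5 · 8); the sign does not affect v_p). Step 3 — |x − y|_13 = 13^{-5} = 1/371293.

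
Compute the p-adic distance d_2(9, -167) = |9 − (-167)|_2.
d_2(9, -167) = 1/16

Step 1 — x − y = 9 − (-167) = 176. Step 2 — v_2(176) = 4 (factor: 176 = (2^4 · 11); the sign does not affect v_p). Step 3 — |x − y|_2 = 2^{-4} = 1/16.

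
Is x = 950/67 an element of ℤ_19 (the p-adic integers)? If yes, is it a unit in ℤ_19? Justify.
x ∈ ℤ_19 but not a unit; v_19(x) = 1 > 0

ℤ_19 = {x ∈ ℚ_19 : v_19(x) ≥ 0} and ℤ_19^× = {x ∈ ℤ_19 : v_19(x) = 0}. Here v_19(950/67) = v_19(num) − v_19(den) = 1; compare against these criteria.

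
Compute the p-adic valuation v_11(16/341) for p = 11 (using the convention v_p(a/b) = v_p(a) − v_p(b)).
v_11(16/341) = -1

Factor powers of 11 from the numerator and denominator of the reduced fraction: 16 = 11^0 · 16 and 341 = 11^1 · 31. Apply v_p(a/b) = v_p(a) − v_p(b): v_11(16/341) = 0 − 1 = -1.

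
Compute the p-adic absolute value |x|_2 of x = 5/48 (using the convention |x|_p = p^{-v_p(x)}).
|5/48|_2 = 16

Step 1 — compute v_2(x) by factoring powers of 2 out of the numerator and denominator: v_2(5/48) = -4. Step 2 — apply |x|_p = p^{-v_p(x)} = 2^{4} = 16.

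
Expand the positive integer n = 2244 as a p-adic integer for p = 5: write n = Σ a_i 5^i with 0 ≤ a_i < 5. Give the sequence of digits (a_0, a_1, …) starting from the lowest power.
(a_0, a_1, …) = (4, 3, 4, 2, 3)

Repeated division by 5 gives the digits low-to-high: 2244 = 4 + 3·5^1 + 4·5^2 + 2·5^3 + 3·5^4. Digit sequence: (4, 3, 4, 2, 3).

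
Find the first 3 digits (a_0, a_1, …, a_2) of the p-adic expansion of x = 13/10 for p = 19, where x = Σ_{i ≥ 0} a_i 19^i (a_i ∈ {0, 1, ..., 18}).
(a_0, …, a_2) = (7, 13, 5)

v_19(13/10) = 0 (numerator and denominator both coprime to 19), so x ∈ ℤ_19^×. Compute digits iteratively via a_i = x_i mod 19, x_{i+1} = (x_i − a_i)/19, with x_0 = x:
  x_0 = 13/10;  a_0 = 7;  x_1 = (x_0 − 7)/19 = -3/10
  x_1 = -3/10;  a_1 = 13;  x_2 = (x_1 − 13)/19 = -7/10
  x_2 = -7/10;  a_2 = 5;  x_3 = (x_2 − 5)/19 = -3/10
Digits: (7, 13, 5).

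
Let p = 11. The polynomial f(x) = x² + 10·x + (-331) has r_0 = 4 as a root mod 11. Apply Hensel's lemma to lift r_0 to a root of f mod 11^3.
r_2 = 510 (mod 1331)

Hensel: r_{i+1} = r_i − f(r_i)·(f′(r_i))^{-1} mod 11^{i+2}, f′(x) = 2x + 10. Iterate:
  r_0 = 4 (mod 11)
  r_1 = 26 (mod 121)
  r_2 = 510 (mod 1331)
Final: r = 510 satisfies f(r) ≡ 0 mod 11^3.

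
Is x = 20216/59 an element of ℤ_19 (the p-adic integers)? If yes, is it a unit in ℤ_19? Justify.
x ∈ ℤ_19 but not a unit; v_19(x) = 2 > 0

ℤ_19 = {x ∈ ℚ_19 : v_19(x) ≥ 0} and ℤ_19^× = {x ∈ ℤ_19 : v_19(x) = 0}. Here v_19(20216/59) = v_19(num) − v_19(den) = 2; compare against these criteria.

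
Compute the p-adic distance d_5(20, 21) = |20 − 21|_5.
d_5(20, 21) = 1

Step 1 — x − y = 20 − 21 = -1. Step 2 — v_5(-1) = 0 (factor: -1 = −(5^0 · 1); the sign does not affect v_p). Step 3 — |x − y|_5 = 5^{0} = 1.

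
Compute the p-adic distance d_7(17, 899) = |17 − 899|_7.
d_7(17, 899) = 1/49

Step 1 — x − y = 17 − 899 = -882. Step 2 — v_7(-882) = 2 (factor: -882 = −(7^2 · 18); the sign does not affect v_p). Step 3 — |x − y|_7 = 7^{-2} = 1/49.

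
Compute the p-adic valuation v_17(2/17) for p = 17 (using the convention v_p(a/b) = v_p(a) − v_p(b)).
v_17(2/17) = -1

Factor powers of 17 from the numerator and denominator of the reduced fraction: 2 = 17^0 · 2 and 17 = 17^1 · 1. Apply v_p(a/b) = v_p(a) − v_p(b): v_17(2/17) = 0 − 1 = -1.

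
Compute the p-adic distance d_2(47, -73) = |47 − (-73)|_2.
d_2(47, -73) = 1/8

Step 1 — x − y = 47 − (-73) = 120. Step 2 — v_2(120) = 3 (factor: 120 = (2^3 · 15); the sign does not affect v_p). Step 3 — |x − y|_2 = 2^{-3} = 1/8.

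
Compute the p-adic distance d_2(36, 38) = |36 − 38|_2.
d_2(36, 38) = 1/2

Step 1 — x − y = 36 − 38 = -2. Step 2 — v_2(-2) = 1 (factor: -2 = −(2^1 · 1); the sign does not affect v_p). Step 3 — |x − y|_2 = 2^{-1} = 1/2.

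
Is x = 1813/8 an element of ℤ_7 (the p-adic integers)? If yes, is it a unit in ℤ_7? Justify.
x ∈ ℤ_7 but not a unit; v_7(x) = 2 > 0

ℤ_7 = {x ∈ ℚ_7 : v_7(x) ≥ 0} and ℤ_7^× = {x ∈ ℤ_7 : v_7(x) = 0}. Here v_7(1813/8) = v_7(num) − v_7(den) = 2; compare against these criteria.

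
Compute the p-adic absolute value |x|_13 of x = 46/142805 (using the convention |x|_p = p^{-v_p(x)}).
|46/142805|_13 = 28561

Step 1 — compute v_13(x) by factoring powers of 13 out of the numerator and denominator: v_13(46/142805) = -4. Step 2 — apply |x|_p = p^{-v_p(x)} = 13^{4} = 28561.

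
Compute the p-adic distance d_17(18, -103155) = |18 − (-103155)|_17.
d_17(18, -103155) = 1/4913

Step 1 — x − y = 18 − (-103155) = 103173. Step 2 — v_17(103173) = 3 (factor: 103173 = (17^3 · 21); the sign does not affect v_p). Step 3 — |x − y|_17 = 17^{-3} = 1/4913.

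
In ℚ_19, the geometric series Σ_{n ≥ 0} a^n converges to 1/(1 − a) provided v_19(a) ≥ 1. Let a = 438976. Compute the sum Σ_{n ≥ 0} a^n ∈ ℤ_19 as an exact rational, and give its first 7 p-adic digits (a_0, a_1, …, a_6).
Σ a^n = 1/(1 − a) = -1/438975;  first 7 digits = (1, 0, 0, 7, 3, 0, 11)

v_19(a) = 3 ≥ 1, so the series converges in ℤ_19 to 1/(1 − a) = 1/(1 − 438976) = -1/438975. Expand this rational in ℤ_19: compute digits iteratively via d_i = x_i mod 19, x_{i+1} = (x_i − d_i)/19. The first 7 digits are (1, 0, 0, 7, 3, 0, 11).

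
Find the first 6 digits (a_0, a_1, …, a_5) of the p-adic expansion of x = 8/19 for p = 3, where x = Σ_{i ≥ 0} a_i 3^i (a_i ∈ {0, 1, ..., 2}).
(a_0, …, a_5) = (2, 2, 2, 0, 0, 1)

v_3(8/19) = 0 (numerator and denominator both coprime to 3), so x ∈ ℤ_3^×. Compute digits iteratively via a_i = x_i mod 3, x_{i+1} = (x_i − a_i)/3, with x_0 = x:
  x_0 = 8/19;  a_0 = 2;  x_1 = (x_0 − 2)/3 = -10/19
  x_1 = -10/19;  a_1 = 2;  x_2 = (x_1 − 2)/3 = -16/19
  x_2 = -16/19;  a_2 = 2;  x_3 = (x_2 − 2)/3 = -18/19
  x_3 = -18/19;  a_3 = 0;  x_4 = (x_3 − 0)/3 = -6/19
  x_4 = -6/19;  a_4 = 0;  x_5 = (x_4 − 0)/3 = -2/19
  x_5 = -2/19;  a_5 = 1;  x_6 = (x_5 − 1)/3 = -7/19
Digits: (2, 2, 2, 0, 0, 1).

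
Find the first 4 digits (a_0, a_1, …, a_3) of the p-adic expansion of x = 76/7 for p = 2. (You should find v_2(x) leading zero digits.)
(a_0, …, a_3) = (0, 0, 1, 0)

v_2(76/7) = 2, so a_0 = ... = a_1 = 0. Factor out: x = 2^2 · u with u = 19/7 a unit in ℤ_2. Expand u iteratively via a_{v+i} = u_i mod 2, u_{i+1} = (u_i − a_{v+i})/2:
  u_0 = 19/7;  a_2 = 1;  u_1 = (u_0 − 1)/2 = 6/7
  u_1 = 6/7;  a_3 = 0;  u_2 = (u_1 − 0)/2 = 3/7
Digits: (0, 0, 1, 0).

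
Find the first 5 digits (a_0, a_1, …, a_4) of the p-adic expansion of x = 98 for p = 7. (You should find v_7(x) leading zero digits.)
(a_0, …, a_4) = (0, 0, 2, 0, 0)

v_7(98) = 2, so a_0 = ... = a_1 = 0. Factor out: x = 7^2 · u with u = 2 a unit in ℤ_7. Expand u iteratively via a_{v+i} = u_i mod 7, u_{i+1} = (u_i − a_{v+i})/7:
  u_0 = 2;  a_2 = 2;  u_1 = (u_0 − 2)/7 = 0
  u_1 = 0;  a_3 = 0;  u_2 = (u_1 − 0)/7 = 0
  u_2 = 0;  a_4 = 0;  u_3 = (u_2 − 0)/7 = 0
Digits: (0, 0, 2, 0, 0).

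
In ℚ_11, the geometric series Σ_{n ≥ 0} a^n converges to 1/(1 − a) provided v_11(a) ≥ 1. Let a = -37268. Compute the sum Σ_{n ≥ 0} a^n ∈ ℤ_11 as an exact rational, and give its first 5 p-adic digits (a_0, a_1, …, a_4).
Σ a^n = 1/(1 − a) = 1/37269;  first 5 digits = (1, 0, 0, 5, 8)

v_11(a) = 3 ≥ 1, so the series converges in ℤ_11 to 1/(1 − a) = 1/(1 − (-37268)) = 1/37269. Expand this rational in ℤ_11: compute digits iteratively via d_i = x_i mod 11, x_{i+1} = (x_i − d_i)/11. The first 5 digits are (1, 0, 0, 5, 8).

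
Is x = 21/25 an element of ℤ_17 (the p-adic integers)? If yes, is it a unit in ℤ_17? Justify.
x ∈ ℤ_17^× (unit); v_17(x) = 0

ℤ_17 = {x ∈ ℚ_17 : v_17(x) ≥ 0} and ℤ_17^× = {x ∈ ℤ_17 : v_17(x) = 0}. Here v_17(21/25) = v_17(num) − v_17(den) = 0; compare against these criteria.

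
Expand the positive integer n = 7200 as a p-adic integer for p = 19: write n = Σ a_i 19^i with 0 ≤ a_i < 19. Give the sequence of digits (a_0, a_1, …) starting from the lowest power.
(a_0, a_1, …) = (18, 17, 0, 1)

Repeated division by 19 gives the digits low-to-high: 7200 = 18 + 17·19^1 + 1·19^3. Digit sequence: (18, 17, 0, 1).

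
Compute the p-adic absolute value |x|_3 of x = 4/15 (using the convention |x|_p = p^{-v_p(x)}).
|4/15|_3 = 3

Step 1 — compute v_3(x) by factoring powers of 3 out of the numerator and denominator: v_3(4/15) = -1. Step 2 — apply |x|_p = p^{-v_p(x)} = 3^{1} = 3.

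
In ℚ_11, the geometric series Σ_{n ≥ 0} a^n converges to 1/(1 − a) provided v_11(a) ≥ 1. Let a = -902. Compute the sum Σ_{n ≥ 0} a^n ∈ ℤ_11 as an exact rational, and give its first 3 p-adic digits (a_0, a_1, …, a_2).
Σ a^n = 1/(1 − a) = 1/903;  first 3 digits = (1, 6, 6)

v_11(a) = 1 ≥ 1, so the series converges in ℤ_11 to 1/(1 − a) = 1/(1 − (-902)) = 1/903. Expand this rational in ℤ_11: compute digits iteratively via d_i = x_i mod 11, x_{i+1} = (x_i − d_i)/11. The first 3 digits are (1, 6, 6).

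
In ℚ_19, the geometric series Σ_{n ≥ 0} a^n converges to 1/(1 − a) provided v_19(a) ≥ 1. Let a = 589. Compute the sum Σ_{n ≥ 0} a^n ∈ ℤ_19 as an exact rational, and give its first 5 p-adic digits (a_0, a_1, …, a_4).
Σ a^n = 1/(1 − a) = -1/588;  first 5 digits = (1, 12, 12, 11, 0)

v_19(a) = 1 ≥ 1, so the series converges in ℤ_19 to 1/(1 − a) = 1/(1 − 589) = -1/588. Expand this rational in ℤ_19: compute digits iteratively via d_i = x_i mod 19, x_{i+1} = (x_i − d_i)/19. The first 5 digits are (1, 12, 12, 11, 0).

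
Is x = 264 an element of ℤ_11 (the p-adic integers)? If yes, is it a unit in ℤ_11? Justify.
x ∈ ℤ_11 but not a unit; v_11(x) = 1 > 0

ℤ_11 = {x ∈ ℚ_11 : v_11(x) ≥ 0} and ℤ_11^× = {x ∈ ℤ_11 : v_11(x) = 0}. Here v_11(264) = v_11(num) − v_11(den) = 1; compare against these criteria.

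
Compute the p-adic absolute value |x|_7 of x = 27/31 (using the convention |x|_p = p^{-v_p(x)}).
|27/31|_7 = 1

Step 1 — compute v_7(x) by factoring powers of 7 out of the numerator and denominator: v_7(27/31) = 0. Step 2 — apply |x|_p = p^{-v_p(x)} = 7^{0} = 1.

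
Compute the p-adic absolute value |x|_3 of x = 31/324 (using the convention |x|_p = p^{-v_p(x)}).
|31/324|_3 = 81

Step 1 — compute v_3(x) by factoring powers of 3 out of the numerator and denominator: v_3(31/324) = -4. Step 2 — apply |x|_p = p^{-v_p(x)} = 3^{4} = 81.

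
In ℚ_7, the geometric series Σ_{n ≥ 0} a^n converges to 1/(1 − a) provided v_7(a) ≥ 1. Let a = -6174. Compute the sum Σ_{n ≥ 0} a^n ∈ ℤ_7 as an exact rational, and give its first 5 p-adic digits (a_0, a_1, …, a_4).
Σ a^n = 1/(1 − a) = 1/6175;  first 5 digits = (1, 0, 0, 3, 4)

v_7(a) = 3 ≥ 1, so the series converges in ℤ_7 to 1/(1 − a) = 1/(1 − (-6174)) = 1/6175. Expand this rational in ℤ_7: compute digits iteratively via d_i = x_i mod 7, x_{i+1} = (x_i − d_i)/7. The first 5 digits are (1, 0, 0, 3, 4).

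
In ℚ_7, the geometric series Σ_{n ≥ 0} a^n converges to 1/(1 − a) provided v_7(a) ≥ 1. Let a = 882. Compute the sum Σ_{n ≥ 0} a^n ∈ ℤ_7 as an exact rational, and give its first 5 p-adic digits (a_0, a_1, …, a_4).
Σ a^n = 1/(1 − a) = -1/881;  first 5 digits = (1, 0, 4, 2, 2)

v_7(a) = 2 ≥ 1, so the series converges in ℤ_7 to 1/(1 − a) = 1/(1 − 882) = -1/881. Expand this rational in ℤ_7: compute digits iteratively via d_i = x_i mod 7, x_{i+1} = (x_i − d_i)/7. The first 5 digits are (1, 0, 4, 2, 2).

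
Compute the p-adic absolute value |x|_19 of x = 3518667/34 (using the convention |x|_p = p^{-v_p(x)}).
|3518667/34|_19 = 1/130321

Step 1 — compute v_19(x) by factoring powers of 19 out of the numerator and denominator: v_19(3518667/34) = 4. Step 2 — apply |x|_p = p^{-v_p(x)} = 19^{-4} = 1/130321.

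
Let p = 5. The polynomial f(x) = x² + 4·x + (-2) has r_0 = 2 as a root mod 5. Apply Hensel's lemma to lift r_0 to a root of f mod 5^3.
r_2 = 107 (mod 125)

Hensel: r_{i+1} = r_i − f(r_i)·(f′(r_i))^{-1} mod 5^{i+2}, f′(x) = 2x + 4. Iterate:
  r_0 = 2 (mod 5)
  r_1 = 7 (mod 25)
  r_2 = 107 (mod 125)
Final: r = 107 satisfies f(r) ≡ 0 mod 5^3.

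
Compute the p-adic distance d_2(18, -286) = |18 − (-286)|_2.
d_2(18, -286) = 1/16

Step 1 — x − y = 18 − (-286) = 304. Step 2 — v_2(304) = 4 (factor: 304 = (2^4 · 19); the sign does not affect v_p). Step 3 — |x − y|_2 = 2^{-4} = 1/16.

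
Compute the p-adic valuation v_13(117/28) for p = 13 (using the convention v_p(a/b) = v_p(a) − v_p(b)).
v_13(117/28) = 1

Factor powers of 13 from the numerator and denominator of the reduced fraction: 117 = 13^1 · 9 and 28 = 13^0 · 28. Apply v_p(a/b) = v_p(a) − v_p(b): v_13(117/28) = 1 − 0 = 1.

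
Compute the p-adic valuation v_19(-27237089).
v_19(-27237089) = 5

v_19(n) is the largest exponent k such that 19^k divides n. Factor out: -27237089 = -19^5 · 11. (Sign doesn't affect v_p.) So v_19(-27237089) = 5.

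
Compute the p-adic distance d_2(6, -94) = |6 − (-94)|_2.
d_2(6, -94) = 1/4

Step 1 — x − y = 6 − (-94) = 100. Step 2 — v_2(100) = 2 (factor: 100 = (2^2 · 25); the sign does not affect v_p). Step 3 — |x − y|_2 = 2^{-2} = 1/4.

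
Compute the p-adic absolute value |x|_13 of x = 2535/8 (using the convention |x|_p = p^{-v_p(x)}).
|2535/8|_13 = 1/169

Step 1 — compute v_13(x) by factoring powers of 13 out of the numerator and denominator: v_13(2535/8) = 2. Step 2 — apply |x|_p = p^{-v_p(x)} = 13^{-2} = 1/169.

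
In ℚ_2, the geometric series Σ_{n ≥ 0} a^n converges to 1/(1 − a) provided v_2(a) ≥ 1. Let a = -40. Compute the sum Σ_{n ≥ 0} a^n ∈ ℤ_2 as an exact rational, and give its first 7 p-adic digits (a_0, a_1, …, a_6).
Σ a^n = 1/(1 − a) = 1/41;  first 7 digits = (1, 0, 0, 1, 1, 0, 0)

v_2(a) = 3 ≥ 1, so the series converges in ℤ_2 to 1/(1 − a) = 1/(1 − (-40)) = 1/41. Expand this rational in ℤ_2: compute digits iteratively via d_i = x_i mod 2, x_{i+1} = (x_i − d_i)/2. The first 7 digits are (1, 0, 0, 1, 1, 0, 0).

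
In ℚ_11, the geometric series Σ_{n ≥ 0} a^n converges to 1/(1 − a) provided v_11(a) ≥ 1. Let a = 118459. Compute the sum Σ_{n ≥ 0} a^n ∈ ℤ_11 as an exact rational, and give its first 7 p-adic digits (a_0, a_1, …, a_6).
Σ a^n = 1/(1 − a) = -1/118458;  first 7 digits = (1, 0, 0, 1, 8, 0, 1)

v_11(a) = 3 ≥ 1, so the series converges in ℤ_11 to 1/(1 − a) = 1/(1 − 118459) = -1/118458. Expand this rational in ℤ_11: compute digits iteratively via d_i = x_i mod 11, x_{i+1} = (x_i − d_i)/11. The first 7 digits are (1, 0, 0, 1, 8, 0, 1).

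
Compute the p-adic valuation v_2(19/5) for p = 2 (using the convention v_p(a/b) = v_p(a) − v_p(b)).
v_2(19/5) = 0

Factor powers of 2 from the numerator and denominator of the reduced fraction: 19 = 2^0 · 19 and 5 = 2^0 · 5. Apply v_p(a/b) = v_p(a) − v_p(b): v_2(19/5) = 0 − 0 = 0.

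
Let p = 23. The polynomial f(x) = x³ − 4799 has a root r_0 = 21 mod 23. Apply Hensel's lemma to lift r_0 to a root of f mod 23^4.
r_3 = 194233 (mod 279841)

Hensel: r_{i+1} = r_i − f(r_i)/f′(r_i) mod 23^{i+2}, where f′(x) = 3x². Iterate:
  r_0 = 21 (mod 23)
  r_1 = 90 (mod 529)
  r_2 = 11728 (mod 12167)
  r_3 = 194233 (mod 279841)
Final: r = 194233 with f(r) ≡ 0 mod 23^4.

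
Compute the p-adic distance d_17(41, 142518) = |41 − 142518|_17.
d_17(41, 142518) = 1/4913

Step 1 — x − y = 41 − 142518 = -142477. Step 2 — v_17(-142477) = 3 (factor: -142477 = −(17^3 · 29); the sign does not affect v_p). Step 3 — |x − y|_17 = 17^{-3} = 1/4913.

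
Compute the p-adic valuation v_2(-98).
v_2(-98) = 1

v_2(n) is the largest exponent k such that 2^k divides n. Factor out: -98 = -2^1 · 49. (Sign doesn't affect v_p.) So v_2(-98) = 1.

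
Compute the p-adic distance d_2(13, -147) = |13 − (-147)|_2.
d_2(13, -147) = 1/32

Step 1 — x − y = 13 − (-147) = 160. Step 2 — v_2(160) = 5 (factor: 160 = (2^5 · 5); the sign does not affect v_p). Step 3 — |x − y|_2 = 2^{-5} = 1/32.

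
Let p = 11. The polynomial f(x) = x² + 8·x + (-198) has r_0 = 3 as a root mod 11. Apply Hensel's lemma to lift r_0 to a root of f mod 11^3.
r_2 = 179 (mod 1331)

Hensel: r_{i+1} = r_i − f(r_i)·(f′(r_i))^{-1} mod 11^{i+2}, f′(x) = 2x + 8. Iterate:
  r_0 = 3 (mod 11)
  r_1 = 58 (mod 121)
  r_2 = 179 (mod 1331)
Final: r = 179 satisfies f(r) ≡ 0 mod 11^3.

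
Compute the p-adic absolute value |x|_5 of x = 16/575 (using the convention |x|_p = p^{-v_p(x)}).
|16/575|_5 = 25

Step 1 — compute v_5(x) by factoring powers of 5 out of the numerator and denominator: v_5(16/575) = -2. Step 2 — apply |x|_p = p^{-v_p(x)} = 5^{2} = 25.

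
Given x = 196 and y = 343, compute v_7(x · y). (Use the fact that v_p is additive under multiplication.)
v_7(67228) = 5

v_p(x) = 2 (factor: 196 = 7^2 · 4); v_p(y) = 3 (factor: 343 = 7^3 · 1). Additivity: v_p(xy) = v_p(x) + v_p(y) = 2 + 3 = 5. (Direct check: xy = 67228 = 7^5 · (4).)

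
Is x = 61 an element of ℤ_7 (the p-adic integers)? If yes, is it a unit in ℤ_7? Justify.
x ∈ ℤ_7^× (unit); v_7(x) = 0

ℤ_7 = {x ∈ ℚ_7 : v_7(x) ≥ 0} and ℤ_7^× = {x ∈ ℤ_7 : v_7(x) = 0}. Here v_7(61) = v_7(num) − v_7(den) = 0; compare against these criteria.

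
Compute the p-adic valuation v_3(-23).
v_3(-23) = 0

v_3(n) is the largest exponent k such that 3^k divides n. Factor out: -23 = -3^0 · 23. (Sign doesn't affect v_p.) So v_3(-23) = 0.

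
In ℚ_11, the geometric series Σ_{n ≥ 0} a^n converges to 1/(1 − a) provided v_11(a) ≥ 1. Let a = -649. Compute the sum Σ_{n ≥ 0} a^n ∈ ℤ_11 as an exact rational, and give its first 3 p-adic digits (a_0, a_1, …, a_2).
Σ a^n = 1/(1 − a) = 1/650;  first 3 digits = (1, 7, 10)

v_11(a) = 1 ≥ 1, so the series converges in ℤ_11 to 1/(1 − a) = 1/(1 − (-649)) = 1/650. Expand this rational in ℤ_11: compute digits iteratively via d_i = x_i mod 11, x_{i+1} = (x_i − d_i)/11. The first 3 digits are (1, 7, 10).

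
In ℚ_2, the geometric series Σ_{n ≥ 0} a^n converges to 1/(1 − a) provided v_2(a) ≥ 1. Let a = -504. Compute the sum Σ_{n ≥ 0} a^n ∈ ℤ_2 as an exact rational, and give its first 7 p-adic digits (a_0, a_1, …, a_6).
Σ a^n = 1/(1 − a) = 1/505;  first 7 digits = (1, 0, 0, 1, 0, 0, 1)

v_2(a) = 3 ≥ 1, so the series converges in ℤ_2 to 1/(1 − a) = 1/(1 − (-504)) = 1/505. Expand this rational in ℤ_2: compute digits iteratively via d_i = x_i mod 2, x_{i+1} = (x_i − d_i)/2. The first 7 digits are (1, 0, 0, 1, 0, 0, 1).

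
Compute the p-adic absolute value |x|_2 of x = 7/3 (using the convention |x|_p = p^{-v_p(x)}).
|7/3|_2 = 1

Step 1 — compute v_2(x) by factoring powers of 2 out of the numerator and denominator: v_2(7/3) = 0. Step 2 — apply |x|_p = p^{-v_p(x)} = 2^{0} = 1.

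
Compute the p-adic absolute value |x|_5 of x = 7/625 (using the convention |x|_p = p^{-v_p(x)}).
|7/625|_5 = 625

Step 1 — compute v_5(x) by factoring powers of 5 out of the numerator and denominator: v_5(7/625) = -4. Step 2 — apply |x|_p = p^{-v_p(x)} = 5^{4} = 625.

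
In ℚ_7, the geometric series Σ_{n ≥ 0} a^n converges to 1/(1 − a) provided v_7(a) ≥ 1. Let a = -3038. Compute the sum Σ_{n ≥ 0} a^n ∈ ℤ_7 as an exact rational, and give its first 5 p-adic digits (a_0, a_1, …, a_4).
Σ a^n = 1/(1 − a) = 1/3039;  first 5 digits = (1, 0, 1, 5, 6)

v_7(a) = 2 ≥ 1, so the series converges in ℤ_7 to 1/(1 − a) = 1/(1 − (-3038)) = 1/3039. Expand this rational in ℤ_7: compute digits iteratively via d_i = x_i mod 7, x_{i+1} = (x_i − d_i)/7. The first 5 digits are (1, 0, 1, 5, 6).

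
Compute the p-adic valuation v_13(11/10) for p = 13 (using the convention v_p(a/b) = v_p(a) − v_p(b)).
v_13(11/10) = 0

Factor powers of 13 from the numerator and denominator of the reduced fraction: 11 = 13^0 · 11 and 10 = 13^0 · 10. Apply v_p(a/b) = v_p(a) − v_p(b): v_13(11/10) = 0 − 0 = 0.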